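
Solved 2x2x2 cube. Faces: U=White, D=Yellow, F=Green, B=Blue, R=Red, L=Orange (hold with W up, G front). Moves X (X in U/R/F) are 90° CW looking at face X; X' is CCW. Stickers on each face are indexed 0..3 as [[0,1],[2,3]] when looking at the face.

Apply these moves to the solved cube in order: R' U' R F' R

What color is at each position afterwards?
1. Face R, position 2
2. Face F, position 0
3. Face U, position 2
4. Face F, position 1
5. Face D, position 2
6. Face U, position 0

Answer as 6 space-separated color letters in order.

After move 1 (R'): R=RRRR U=WBWB F=GWGW D=YGYG B=YBYB
After move 2 (U'): U=BBWW F=OOGW R=GWRR B=RRYB L=YBOO
After move 3 (R): R=RGRW U=BOWW F=OGGG D=YYYR B=WRBB
After move 4 (F'): F=GGOG U=BORR R=YGYW D=BOYR L=YWOW
After move 5 (R): R=YYWG U=BGRG F=GOOR D=BBYW B=RROB
Query 1: R[2] = W
Query 2: F[0] = G
Query 3: U[2] = R
Query 4: F[1] = O
Query 5: D[2] = Y
Query 6: U[0] = B

Answer: W G R O Y B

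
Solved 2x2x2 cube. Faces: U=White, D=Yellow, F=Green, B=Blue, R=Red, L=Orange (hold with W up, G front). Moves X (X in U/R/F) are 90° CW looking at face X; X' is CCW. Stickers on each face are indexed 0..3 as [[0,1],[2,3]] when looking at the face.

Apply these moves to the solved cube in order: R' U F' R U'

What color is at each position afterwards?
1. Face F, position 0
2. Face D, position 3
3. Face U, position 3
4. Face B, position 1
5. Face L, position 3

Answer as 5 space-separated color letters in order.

After move 1 (R'): R=RRRR U=WBWB F=GWGW D=YGYG B=YBYB
After move 2 (U): U=WWBB F=RRGW R=YBRR B=OOYB L=GWOO
After move 3 (F'): F=RWRG U=WWYR R=GBYR D=WOYG L=GBOB
After move 4 (R): R=YGRB U=WWYG F=RORG D=WYYO B=ROWB
After move 5 (U'): U=WGWY F=GBRG R=RORB B=YGWB L=ROOB
Query 1: F[0] = G
Query 2: D[3] = O
Query 3: U[3] = Y
Query 4: B[1] = G
Query 5: L[3] = B

Answer: G O Y G B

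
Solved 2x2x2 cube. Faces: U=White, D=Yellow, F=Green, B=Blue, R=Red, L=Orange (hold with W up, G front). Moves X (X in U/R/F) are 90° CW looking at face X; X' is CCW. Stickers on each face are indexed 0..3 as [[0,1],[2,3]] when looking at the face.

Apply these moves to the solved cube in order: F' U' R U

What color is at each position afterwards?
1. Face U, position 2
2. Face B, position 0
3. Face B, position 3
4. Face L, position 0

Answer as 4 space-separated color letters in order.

Answer: G B B O

Derivation:
After move 1 (F'): F=GGGG U=WWRR R=YRYR D=OOYY L=OWOW
After move 2 (U'): U=WRWR F=OWGG R=GGYR B=YRBB L=BBOW
After move 3 (R): R=YGRG U=WWWG F=OOGY D=OBYY B=RRRB
After move 4 (U): U=WWGW F=YGGY R=RRRG B=BBRB L=OOOW
Query 1: U[2] = G
Query 2: B[0] = B
Query 3: B[3] = B
Query 4: L[0] = O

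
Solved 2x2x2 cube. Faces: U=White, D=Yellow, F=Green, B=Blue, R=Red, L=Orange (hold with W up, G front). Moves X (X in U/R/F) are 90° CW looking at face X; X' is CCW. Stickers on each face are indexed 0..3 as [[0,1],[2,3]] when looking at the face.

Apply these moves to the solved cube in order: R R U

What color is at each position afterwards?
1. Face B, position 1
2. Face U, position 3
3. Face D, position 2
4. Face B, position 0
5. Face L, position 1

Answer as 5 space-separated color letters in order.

After move 1 (R): R=RRRR U=WGWG F=GYGY D=YBYB B=WBWB
After move 2 (R): R=RRRR U=WYWY F=GBGB D=YWYW B=GBGB
After move 3 (U): U=WWYY F=RRGB R=GBRR B=OOGB L=GBOO
Query 1: B[1] = O
Query 2: U[3] = Y
Query 3: D[2] = Y
Query 4: B[0] = O
Query 5: L[1] = B

Answer: O Y Y O B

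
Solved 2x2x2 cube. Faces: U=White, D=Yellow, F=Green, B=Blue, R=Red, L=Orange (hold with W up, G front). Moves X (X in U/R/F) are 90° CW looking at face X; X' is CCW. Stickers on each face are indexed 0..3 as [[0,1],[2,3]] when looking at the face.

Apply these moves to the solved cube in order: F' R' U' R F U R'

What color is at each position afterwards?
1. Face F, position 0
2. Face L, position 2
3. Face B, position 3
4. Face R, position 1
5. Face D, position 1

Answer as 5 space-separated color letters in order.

After move 1 (F'): F=GGGG U=WWRR R=YRYR D=OOYY L=OWOW
After move 2 (R'): R=RRYY U=WBRB F=GWGR D=OGYG B=YBOB
After move 3 (U'): U=BBWR F=OWGR R=GWYY B=RROB L=YBOW
After move 4 (R): R=YGYW U=BWWR F=OGGG D=OOYR B=RRBB
After move 5 (F): F=GOGG U=BWWB R=WGRW D=YYYR L=YOOO
After move 6 (U): U=WBBW F=WGGG R=RRRW B=YOBB L=GOOO
After move 7 (R'): R=RWRR U=WBBY F=WBGW D=YGYG B=ROYB
Query 1: F[0] = W
Query 2: L[2] = O
Query 3: B[3] = B
Query 4: R[1] = W
Query 5: D[1] = G

Answer: W O B W G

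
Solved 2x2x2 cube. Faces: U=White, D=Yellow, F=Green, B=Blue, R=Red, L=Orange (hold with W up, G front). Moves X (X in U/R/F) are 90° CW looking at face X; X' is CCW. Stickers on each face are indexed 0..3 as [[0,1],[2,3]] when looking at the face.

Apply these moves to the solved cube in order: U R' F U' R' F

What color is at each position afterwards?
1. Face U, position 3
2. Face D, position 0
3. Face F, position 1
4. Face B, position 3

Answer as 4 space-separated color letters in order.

Answer: O G G B

Derivation:
After move 1 (U): U=WWWW F=RRGG R=BBRR B=OOBB L=GGOO
After move 2 (R'): R=BRBR U=WBWO F=RWGW D=YRYG B=YOYB
After move 3 (F): F=GRWW U=WBOG R=WROR D=BBYG L=GYOR
After move 4 (U'): U=BGWO F=GYWW R=GROR B=WRYB L=YOOR
After move 5 (R'): R=RRGO U=BYWW F=GGWO D=BYYW B=GRBB
After move 6 (F): F=WGOG U=BYRO R=WRWO D=GRYW L=YBOY
Query 1: U[3] = O
Query 2: D[0] = G
Query 3: F[1] = G
Query 4: B[3] = B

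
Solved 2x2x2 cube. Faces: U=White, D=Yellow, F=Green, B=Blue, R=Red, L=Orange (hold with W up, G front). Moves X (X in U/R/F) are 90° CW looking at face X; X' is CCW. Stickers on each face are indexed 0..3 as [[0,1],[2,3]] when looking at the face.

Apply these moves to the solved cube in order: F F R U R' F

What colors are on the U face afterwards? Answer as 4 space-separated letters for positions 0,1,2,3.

After move 1 (F): F=GGGG U=WWOO R=WRWR D=RRYY L=OYOY
After move 2 (F): F=GGGG U=WWYY R=OROR D=WWYY L=OROR
After move 3 (R): R=OORR U=WGYG F=GWGY D=WBYB B=YBWB
After move 4 (U): U=YWGG F=OOGY R=YBRR B=ORWB L=GWOR
After move 5 (R'): R=BRYR U=YWGO F=OWGG D=WOYY B=BRBB
After move 6 (F): F=GOGW U=YWRW R=GROR D=YBYY L=GWOO
Query: U face = YWRW

Answer: Y W R W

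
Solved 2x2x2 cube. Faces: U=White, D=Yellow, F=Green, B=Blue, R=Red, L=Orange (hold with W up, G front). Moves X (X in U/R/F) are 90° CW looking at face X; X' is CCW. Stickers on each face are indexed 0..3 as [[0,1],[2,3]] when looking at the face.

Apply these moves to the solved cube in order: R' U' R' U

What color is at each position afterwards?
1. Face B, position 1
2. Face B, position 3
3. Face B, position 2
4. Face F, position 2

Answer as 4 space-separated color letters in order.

After move 1 (R'): R=RRRR U=WBWB F=GWGW D=YGYG B=YBYB
After move 2 (U'): U=BBWW F=OOGW R=GWRR B=RRYB L=YBOO
After move 3 (R'): R=WRGR U=BYWR F=OBGW D=YOYW B=GRGB
After move 4 (U): U=WBRY F=WRGW R=GRGR B=YBGB L=OBOO
Query 1: B[1] = B
Query 2: B[3] = B
Query 3: B[2] = G
Query 4: F[2] = G

Answer: B B G G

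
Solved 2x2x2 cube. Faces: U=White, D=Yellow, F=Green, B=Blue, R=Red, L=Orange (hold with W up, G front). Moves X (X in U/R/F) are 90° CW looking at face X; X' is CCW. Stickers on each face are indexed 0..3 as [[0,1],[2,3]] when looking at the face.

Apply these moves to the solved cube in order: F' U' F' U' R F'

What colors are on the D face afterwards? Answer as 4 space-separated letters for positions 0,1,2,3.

After move 1 (F'): F=GGGG U=WWRR R=YRYR D=OOYY L=OWOW
After move 2 (U'): U=WRWR F=OWGG R=GGYR B=YRBB L=BBOW
After move 3 (F'): F=WGOG U=WRGY R=OGOR D=BWYY L=BROW
After move 4 (U'): U=RYWG F=BROG R=WGOR B=OGBB L=YROW
After move 5 (R): R=OWRG U=RRWG F=BWOY D=BBYO B=GGYB
After move 6 (F'): F=WYBO U=RROR R=BWBG D=RWYO L=YGOW
Query: D face = RWYO

Answer: R W Y O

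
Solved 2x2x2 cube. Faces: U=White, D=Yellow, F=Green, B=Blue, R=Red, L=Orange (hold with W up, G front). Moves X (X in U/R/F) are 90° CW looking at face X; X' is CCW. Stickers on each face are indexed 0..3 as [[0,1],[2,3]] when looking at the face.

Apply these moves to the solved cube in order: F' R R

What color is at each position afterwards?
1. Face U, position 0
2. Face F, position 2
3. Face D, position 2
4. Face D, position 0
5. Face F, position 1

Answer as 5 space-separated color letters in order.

Answer: W G Y O B

Derivation:
After move 1 (F'): F=GGGG U=WWRR R=YRYR D=OOYY L=OWOW
After move 2 (R): R=YYRR U=WGRG F=GOGY D=OBYB B=RBWB
After move 3 (R): R=RYRY U=WORY F=GBGB D=OWYR B=GBGB
Query 1: U[0] = W
Query 2: F[2] = G
Query 3: D[2] = Y
Query 4: D[0] = O
Query 5: F[1] = B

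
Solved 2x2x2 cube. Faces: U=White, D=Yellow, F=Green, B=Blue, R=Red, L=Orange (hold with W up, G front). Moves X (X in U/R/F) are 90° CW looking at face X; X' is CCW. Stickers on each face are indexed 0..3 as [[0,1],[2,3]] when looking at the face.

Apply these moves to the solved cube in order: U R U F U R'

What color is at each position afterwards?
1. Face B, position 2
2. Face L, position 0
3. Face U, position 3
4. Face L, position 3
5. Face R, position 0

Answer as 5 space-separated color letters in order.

After move 1 (U): U=WWWW F=RRGG R=BBRR B=OOBB L=GGOO
After move 2 (R): R=RBRB U=WRWG F=RYGY D=YBYO B=WOWB
After move 3 (U): U=WWGR F=RBGY R=WORB B=GGWB L=RYOO
After move 4 (F): F=GRYB U=WWOY R=GORB D=RWYO L=RYOB
After move 5 (U): U=OWYW F=GOYB R=GGRB B=RYWB L=GROB
After move 6 (R'): R=GBGR U=OWYR F=GWYW D=ROYB B=OYWB
Query 1: B[2] = W
Query 2: L[0] = G
Query 3: U[3] = R
Query 4: L[3] = B
Query 5: R[0] = G

Answer: W G R B G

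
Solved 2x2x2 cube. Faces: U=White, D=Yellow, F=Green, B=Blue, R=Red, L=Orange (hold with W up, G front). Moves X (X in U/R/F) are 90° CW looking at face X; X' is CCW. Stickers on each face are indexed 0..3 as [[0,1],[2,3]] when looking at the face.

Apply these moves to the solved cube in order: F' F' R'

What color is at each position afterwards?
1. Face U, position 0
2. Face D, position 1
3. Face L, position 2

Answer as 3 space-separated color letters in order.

After move 1 (F'): F=GGGG U=WWRR R=YRYR D=OOYY L=OWOW
After move 2 (F'): F=GGGG U=WWYY R=OROR D=WWYY L=OROR
After move 3 (R'): R=RROO U=WBYB F=GWGY D=WGYG B=YBWB
Query 1: U[0] = W
Query 2: D[1] = G
Query 3: L[2] = O

Answer: W G O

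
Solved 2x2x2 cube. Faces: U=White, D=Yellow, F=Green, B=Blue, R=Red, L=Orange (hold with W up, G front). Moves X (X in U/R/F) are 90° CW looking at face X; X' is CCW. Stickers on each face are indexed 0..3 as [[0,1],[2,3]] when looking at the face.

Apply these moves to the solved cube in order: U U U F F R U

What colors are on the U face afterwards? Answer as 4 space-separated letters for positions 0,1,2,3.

Answer: Y W O G

Derivation:
After move 1 (U): U=WWWW F=RRGG R=BBRR B=OOBB L=GGOO
After move 2 (U): U=WWWW F=BBGG R=OORR B=GGBB L=RROO
After move 3 (U): U=WWWW F=OOGG R=GGRR B=RRBB L=BBOO
After move 4 (F): F=GOGO U=WWOB R=WGWR D=RGYY L=BYOY
After move 5 (F): F=GGOO U=WWYY R=OGBR D=WWYY L=BROG
After move 6 (R): R=BORG U=WGYO F=GWOY D=WBYR B=YRWB
After move 7 (U): U=YWOG F=BOOY R=YRRG B=BRWB L=GWOG
Query: U face = YWOG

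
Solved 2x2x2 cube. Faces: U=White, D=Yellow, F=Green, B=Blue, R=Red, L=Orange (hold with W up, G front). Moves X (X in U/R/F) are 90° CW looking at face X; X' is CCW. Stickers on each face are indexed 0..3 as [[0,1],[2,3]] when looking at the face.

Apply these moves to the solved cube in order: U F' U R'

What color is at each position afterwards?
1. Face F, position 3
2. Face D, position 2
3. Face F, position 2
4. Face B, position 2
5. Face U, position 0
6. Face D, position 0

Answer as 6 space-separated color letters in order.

After move 1 (U): U=WWWW F=RRGG R=BBRR B=OOBB L=GGOO
After move 2 (F'): F=RGRG U=WWBR R=YBYR D=GOYY L=GWOW
After move 3 (U): U=BWRW F=YBRG R=OOYR B=GWBB L=RGOW
After move 4 (R'): R=OROY U=BBRG F=YWRW D=GBYG B=YWOB
Query 1: F[3] = W
Query 2: D[2] = Y
Query 3: F[2] = R
Query 4: B[2] = O
Query 5: U[0] = B
Query 6: D[0] = G

Answer: W Y R O B G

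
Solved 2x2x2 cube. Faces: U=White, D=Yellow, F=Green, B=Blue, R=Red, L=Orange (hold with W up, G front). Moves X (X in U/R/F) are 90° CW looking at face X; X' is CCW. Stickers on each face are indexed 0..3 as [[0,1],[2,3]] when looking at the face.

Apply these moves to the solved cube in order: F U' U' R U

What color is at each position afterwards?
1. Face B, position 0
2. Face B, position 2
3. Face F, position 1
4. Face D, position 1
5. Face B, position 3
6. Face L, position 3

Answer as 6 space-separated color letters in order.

After move 1 (F): F=GGGG U=WWOO R=WRWR D=RRYY L=OYOY
After move 2 (U'): U=WOWO F=OYGG R=GGWR B=WRBB L=BBOY
After move 3 (U'): U=OOWW F=BBGG R=OYWR B=GGBB L=WROY
After move 4 (R): R=WORY U=OBWG F=BRGY D=RBYG B=WGOB
After move 5 (U): U=WOGB F=WOGY R=WGRY B=WROB L=BROY
Query 1: B[0] = W
Query 2: B[2] = O
Query 3: F[1] = O
Query 4: D[1] = B
Query 5: B[3] = B
Query 6: L[3] = Y

Answer: W O O B B Y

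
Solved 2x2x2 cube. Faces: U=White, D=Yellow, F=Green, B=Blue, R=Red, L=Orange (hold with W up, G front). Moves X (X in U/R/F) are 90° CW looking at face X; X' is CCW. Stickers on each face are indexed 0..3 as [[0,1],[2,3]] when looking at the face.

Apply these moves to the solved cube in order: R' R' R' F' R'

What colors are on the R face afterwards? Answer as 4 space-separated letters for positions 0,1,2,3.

After move 1 (R'): R=RRRR U=WBWB F=GWGW D=YGYG B=YBYB
After move 2 (R'): R=RRRR U=WYWY F=GBGB D=YWYW B=GBGB
After move 3 (R'): R=RRRR U=WGWG F=GYGY D=YBYB B=WBWB
After move 4 (F'): F=YYGG U=WGRR R=BRYR D=OOYB L=OGOW
After move 5 (R'): R=RRBY U=WWRW F=YGGR D=OYYG B=BBOB
Query: R face = RRBY

Answer: R R B Y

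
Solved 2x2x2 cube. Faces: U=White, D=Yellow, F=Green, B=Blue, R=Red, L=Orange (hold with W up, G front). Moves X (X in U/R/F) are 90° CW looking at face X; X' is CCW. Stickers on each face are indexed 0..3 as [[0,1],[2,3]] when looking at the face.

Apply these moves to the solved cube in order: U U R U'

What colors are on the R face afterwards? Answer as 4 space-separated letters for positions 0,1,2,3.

After move 1 (U): U=WWWW F=RRGG R=BBRR B=OOBB L=GGOO
After move 2 (U): U=WWWW F=BBGG R=OORR B=GGBB L=RROO
After move 3 (R): R=RORO U=WBWG F=BYGY D=YBYG B=WGWB
After move 4 (U'): U=BGWW F=RRGY R=BYRO B=ROWB L=WGOO
Query: R face = BYRO

Answer: B Y R O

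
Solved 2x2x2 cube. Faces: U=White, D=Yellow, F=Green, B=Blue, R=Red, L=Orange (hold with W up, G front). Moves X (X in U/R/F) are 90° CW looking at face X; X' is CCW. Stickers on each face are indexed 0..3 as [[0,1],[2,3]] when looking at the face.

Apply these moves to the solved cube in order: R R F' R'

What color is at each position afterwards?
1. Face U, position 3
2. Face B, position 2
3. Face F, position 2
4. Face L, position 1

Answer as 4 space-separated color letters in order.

After move 1 (R): R=RRRR U=WGWG F=GYGY D=YBYB B=WBWB
After move 2 (R): R=RRRR U=WYWY F=GBGB D=YWYW B=GBGB
After move 3 (F'): F=BBGG U=WYRR R=WRYR D=OOYW L=OYOW
After move 4 (R'): R=RRWY U=WGRG F=BYGR D=OBYG B=WBOB
Query 1: U[3] = G
Query 2: B[2] = O
Query 3: F[2] = G
Query 4: L[1] = Y

Answer: G O G Y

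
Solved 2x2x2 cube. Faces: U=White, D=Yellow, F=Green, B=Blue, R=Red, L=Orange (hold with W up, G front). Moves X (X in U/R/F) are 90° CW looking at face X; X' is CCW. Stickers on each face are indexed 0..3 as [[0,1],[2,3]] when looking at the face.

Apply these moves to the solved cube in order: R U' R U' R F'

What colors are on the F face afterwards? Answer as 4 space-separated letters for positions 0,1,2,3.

After move 1 (R): R=RRRR U=WGWG F=GYGY D=YBYB B=WBWB
After move 2 (U'): U=GGWW F=OOGY R=GYRR B=RRWB L=WBOO
After move 3 (R): R=RGRY U=GOWY F=OBGB D=YWYR B=WRGB
After move 4 (U'): U=OYGW F=WBGB R=OBRY B=RGGB L=WROO
After move 5 (R): R=ROYB U=OBGB F=WWGR D=YGYR B=WGYB
After move 6 (F'): F=WRWG U=OBRY R=GOYB D=ROYR L=WBOG
Query: F face = WRWG

Answer: W R W G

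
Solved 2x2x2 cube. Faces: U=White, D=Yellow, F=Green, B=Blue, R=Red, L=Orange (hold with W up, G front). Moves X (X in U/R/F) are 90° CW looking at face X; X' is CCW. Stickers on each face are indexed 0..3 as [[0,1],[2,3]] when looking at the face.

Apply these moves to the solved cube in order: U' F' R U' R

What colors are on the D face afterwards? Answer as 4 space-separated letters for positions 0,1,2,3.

Answer: B W Y Y

Derivation:
After move 1 (U'): U=WWWW F=OOGG R=GGRR B=RRBB L=BBOO
After move 2 (F'): F=OGOG U=WWGR R=YGYR D=BOYY L=BWOW
After move 3 (R): R=YYRG U=WGGG F=OOOY D=BBYR B=RRWB
After move 4 (U'): U=GGWG F=BWOY R=OORG B=YYWB L=RROW
After move 5 (R): R=ROGO U=GWWY F=BBOR D=BWYY B=GYGB
Query: D face = BWYY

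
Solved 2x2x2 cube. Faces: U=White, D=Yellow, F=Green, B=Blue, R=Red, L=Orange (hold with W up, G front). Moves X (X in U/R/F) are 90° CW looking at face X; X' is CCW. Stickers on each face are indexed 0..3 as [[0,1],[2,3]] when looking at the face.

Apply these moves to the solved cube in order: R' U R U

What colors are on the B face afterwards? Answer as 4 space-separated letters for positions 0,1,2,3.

After move 1 (R'): R=RRRR U=WBWB F=GWGW D=YGYG B=YBYB
After move 2 (U): U=WWBB F=RRGW R=YBRR B=OOYB L=GWOO
After move 3 (R): R=RYRB U=WRBW F=RGGG D=YYYO B=BOWB
After move 4 (U): U=BWWR F=RYGG R=BORB B=GWWB L=RGOO
Query: B face = GWWB

Answer: G W W B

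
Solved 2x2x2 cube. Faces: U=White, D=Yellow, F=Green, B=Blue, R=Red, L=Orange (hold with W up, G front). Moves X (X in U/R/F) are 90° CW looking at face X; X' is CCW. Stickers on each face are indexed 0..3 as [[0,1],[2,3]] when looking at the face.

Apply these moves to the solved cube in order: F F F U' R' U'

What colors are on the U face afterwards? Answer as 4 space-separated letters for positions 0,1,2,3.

After move 1 (F): F=GGGG U=WWOO R=WRWR D=RRYY L=OYOY
After move 2 (F): F=GGGG U=WWYY R=OROR D=WWYY L=OROR
After move 3 (F): F=GGGG U=WWRR R=YRYR D=OOYY L=OWOW
After move 4 (U'): U=WRWR F=OWGG R=GGYR B=YRBB L=BBOW
After move 5 (R'): R=GRGY U=WBWY F=ORGR D=OWYG B=YROB
After move 6 (U'): U=BYWW F=BBGR R=ORGY B=GROB L=YROW
Query: U face = BYWW

Answer: B Y W W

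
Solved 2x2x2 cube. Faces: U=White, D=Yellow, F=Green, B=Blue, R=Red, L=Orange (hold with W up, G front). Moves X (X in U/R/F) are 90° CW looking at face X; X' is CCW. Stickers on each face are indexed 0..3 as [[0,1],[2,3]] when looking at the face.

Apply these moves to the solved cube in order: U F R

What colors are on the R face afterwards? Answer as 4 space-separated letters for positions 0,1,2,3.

Answer: W W R B

Derivation:
After move 1 (U): U=WWWW F=RRGG R=BBRR B=OOBB L=GGOO
After move 2 (F): F=GRGR U=WWOG R=WBWR D=RBYY L=GYOY
After move 3 (R): R=WWRB U=WROR F=GBGY D=RBYO B=GOWB
Query: R face = WWRB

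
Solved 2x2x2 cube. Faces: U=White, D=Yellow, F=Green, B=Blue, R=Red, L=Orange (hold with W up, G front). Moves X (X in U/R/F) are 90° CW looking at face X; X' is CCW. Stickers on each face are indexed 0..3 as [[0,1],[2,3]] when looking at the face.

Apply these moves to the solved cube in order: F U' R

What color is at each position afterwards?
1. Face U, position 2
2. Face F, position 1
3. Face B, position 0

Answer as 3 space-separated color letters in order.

After move 1 (F): F=GGGG U=WWOO R=WRWR D=RRYY L=OYOY
After move 2 (U'): U=WOWO F=OYGG R=GGWR B=WRBB L=BBOY
After move 3 (R): R=WGRG U=WYWG F=ORGY D=RBYW B=OROB
Query 1: U[2] = W
Query 2: F[1] = R
Query 3: B[0] = O

Answer: W R O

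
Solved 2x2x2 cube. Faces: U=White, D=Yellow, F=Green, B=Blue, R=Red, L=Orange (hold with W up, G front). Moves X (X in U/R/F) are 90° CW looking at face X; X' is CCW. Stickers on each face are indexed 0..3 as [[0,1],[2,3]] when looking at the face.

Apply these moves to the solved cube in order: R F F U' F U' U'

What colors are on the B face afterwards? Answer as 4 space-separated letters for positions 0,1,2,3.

After move 1 (R): R=RRRR U=WGWG F=GYGY D=YBYB B=WBWB
After move 2 (F): F=GGYY U=WGOO R=WRGR D=RRYB L=OYOB
After move 3 (F): F=YGYG U=WGBY R=OROR D=GWYB L=OROR
After move 4 (U'): U=GYWB F=ORYG R=YGOR B=ORWB L=WBOR
After move 5 (F): F=YOGR U=GYRB R=WGBR D=OYYB L=WGOW
After move 6 (U'): U=YBGR F=WGGR R=YOBR B=WGWB L=OROW
After move 7 (U'): U=BRYG F=ORGR R=WGBR B=YOWB L=WGOW
Query: B face = YOWB

Answer: Y O W B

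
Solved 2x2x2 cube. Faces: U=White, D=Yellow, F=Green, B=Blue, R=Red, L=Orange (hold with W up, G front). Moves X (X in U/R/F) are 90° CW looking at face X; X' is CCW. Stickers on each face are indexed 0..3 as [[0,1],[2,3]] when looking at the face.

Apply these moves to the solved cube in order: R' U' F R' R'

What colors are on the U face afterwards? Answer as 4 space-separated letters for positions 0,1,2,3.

Answer: B G O G

Derivation:
After move 1 (R'): R=RRRR U=WBWB F=GWGW D=YGYG B=YBYB
After move 2 (U'): U=BBWW F=OOGW R=GWRR B=RRYB L=YBOO
After move 3 (F): F=GOWO U=BBOB R=WWWR D=RGYG L=YYOG
After move 4 (R'): R=WRWW U=BYOR F=GBWB D=ROYO B=GRGB
After move 5 (R'): R=RWWW U=BGOG F=GYWR D=RBYB B=OROB
Query: U face = BGOG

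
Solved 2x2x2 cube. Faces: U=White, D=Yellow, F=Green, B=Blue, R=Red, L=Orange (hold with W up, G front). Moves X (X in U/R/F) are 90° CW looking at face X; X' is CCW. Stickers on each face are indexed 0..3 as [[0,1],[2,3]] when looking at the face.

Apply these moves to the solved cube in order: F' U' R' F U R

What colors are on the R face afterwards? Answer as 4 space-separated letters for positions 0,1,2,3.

After move 1 (F'): F=GGGG U=WWRR R=YRYR D=OOYY L=OWOW
After move 2 (U'): U=WRWR F=OWGG R=GGYR B=YRBB L=BBOW
After move 3 (R'): R=GRGY U=WBWY F=ORGR D=OWYG B=YROB
After move 4 (F): F=GORR U=WBWB R=WRYY D=GGYG L=BOOW
After move 5 (U): U=WWBB F=WRRR R=YRYY B=BOOB L=GOOW
After move 6 (R): R=YYYR U=WRBR F=WGRG D=GOYB B=BOWB
Query: R face = YYYR

Answer: Y Y Y R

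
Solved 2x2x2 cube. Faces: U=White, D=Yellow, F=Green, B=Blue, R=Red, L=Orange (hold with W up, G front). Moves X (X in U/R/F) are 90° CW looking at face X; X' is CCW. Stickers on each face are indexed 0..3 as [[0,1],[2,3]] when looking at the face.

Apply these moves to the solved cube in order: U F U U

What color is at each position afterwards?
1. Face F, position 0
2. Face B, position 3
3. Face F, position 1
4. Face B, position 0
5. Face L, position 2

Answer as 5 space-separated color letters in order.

After move 1 (U): U=WWWW F=RRGG R=BBRR B=OOBB L=GGOO
After move 2 (F): F=GRGR U=WWOG R=WBWR D=RBYY L=GYOY
After move 3 (U): U=OWGW F=WBGR R=OOWR B=GYBB L=GROY
After move 4 (U): U=GOWW F=OOGR R=GYWR B=GRBB L=WBOY
Query 1: F[0] = O
Query 2: B[3] = B
Query 3: F[1] = O
Query 4: B[0] = G
Query 5: L[2] = O

Answer: O B O G O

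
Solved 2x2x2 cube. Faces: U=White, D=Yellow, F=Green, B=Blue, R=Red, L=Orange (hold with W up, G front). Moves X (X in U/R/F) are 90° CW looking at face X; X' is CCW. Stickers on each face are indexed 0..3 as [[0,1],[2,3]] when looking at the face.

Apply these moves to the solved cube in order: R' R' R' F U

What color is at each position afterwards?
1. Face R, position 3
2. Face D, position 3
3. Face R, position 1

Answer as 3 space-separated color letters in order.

After move 1 (R'): R=RRRR U=WBWB F=GWGW D=YGYG B=YBYB
After move 2 (R'): R=RRRR U=WYWY F=GBGB D=YWYW B=GBGB
After move 3 (R'): R=RRRR U=WGWG F=GYGY D=YBYB B=WBWB
After move 4 (F): F=GGYY U=WGOO R=WRGR D=RRYB L=OYOB
After move 5 (U): U=OWOG F=WRYY R=WBGR B=OYWB L=GGOB
Query 1: R[3] = R
Query 2: D[3] = B
Query 3: R[1] = B

Answer: R B B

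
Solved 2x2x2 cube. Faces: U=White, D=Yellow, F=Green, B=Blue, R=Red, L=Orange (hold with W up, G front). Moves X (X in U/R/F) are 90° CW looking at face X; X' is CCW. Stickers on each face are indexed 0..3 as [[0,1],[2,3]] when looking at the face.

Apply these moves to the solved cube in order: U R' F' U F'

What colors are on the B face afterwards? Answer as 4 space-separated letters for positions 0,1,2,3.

Answer: G O Y B

Derivation:
After move 1 (U): U=WWWW F=RRGG R=BBRR B=OOBB L=GGOO
After move 2 (R'): R=BRBR U=WBWO F=RWGW D=YRYG B=YOYB
After move 3 (F'): F=WWRG U=WBBB R=RRYR D=GOYG L=GOOW
After move 4 (U): U=BWBB F=RRRG R=YOYR B=GOYB L=WWOW
After move 5 (F'): F=RGRR U=BWYY R=OOGR D=WWYG L=WBOB
Query: B face = GOYB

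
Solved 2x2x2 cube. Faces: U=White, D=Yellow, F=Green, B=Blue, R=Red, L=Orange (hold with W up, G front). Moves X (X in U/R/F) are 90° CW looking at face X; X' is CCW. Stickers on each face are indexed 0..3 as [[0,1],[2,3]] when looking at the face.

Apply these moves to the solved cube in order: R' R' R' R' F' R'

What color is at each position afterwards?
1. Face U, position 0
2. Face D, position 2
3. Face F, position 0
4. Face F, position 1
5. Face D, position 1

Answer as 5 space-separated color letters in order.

Answer: W Y G W G

Derivation:
After move 1 (R'): R=RRRR U=WBWB F=GWGW D=YGYG B=YBYB
After move 2 (R'): R=RRRR U=WYWY F=GBGB D=YWYW B=GBGB
After move 3 (R'): R=RRRR U=WGWG F=GYGY D=YBYB B=WBWB
After move 4 (R'): R=RRRR U=WWWW F=GGGG D=YYYY B=BBBB
After move 5 (F'): F=GGGG U=WWRR R=YRYR D=OOYY L=OWOW
After move 6 (R'): R=RRYY U=WBRB F=GWGR D=OGYG B=YBOB
Query 1: U[0] = W
Query 2: D[2] = Y
Query 3: F[0] = G
Query 4: F[1] = W
Query 5: D[1] = G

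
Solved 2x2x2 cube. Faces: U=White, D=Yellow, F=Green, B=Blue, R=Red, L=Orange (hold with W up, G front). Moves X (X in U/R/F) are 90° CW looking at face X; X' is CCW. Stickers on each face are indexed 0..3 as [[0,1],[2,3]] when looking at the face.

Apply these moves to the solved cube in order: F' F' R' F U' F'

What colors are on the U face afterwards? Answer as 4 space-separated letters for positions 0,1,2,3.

After move 1 (F'): F=GGGG U=WWRR R=YRYR D=OOYY L=OWOW
After move 2 (F'): F=GGGG U=WWYY R=OROR D=WWYY L=OROR
After move 3 (R'): R=RROO U=WBYB F=GWGY D=WGYG B=YBWB
After move 4 (F): F=GGYW U=WBRR R=YRBO D=ORYG L=OWOG
After move 5 (U'): U=BRWR F=OWYW R=GGBO B=YRWB L=YBOG
After move 6 (F'): F=WWOY U=BRGB R=RGOO D=BGYG L=YROW
Query: U face = BRGB

Answer: B R G B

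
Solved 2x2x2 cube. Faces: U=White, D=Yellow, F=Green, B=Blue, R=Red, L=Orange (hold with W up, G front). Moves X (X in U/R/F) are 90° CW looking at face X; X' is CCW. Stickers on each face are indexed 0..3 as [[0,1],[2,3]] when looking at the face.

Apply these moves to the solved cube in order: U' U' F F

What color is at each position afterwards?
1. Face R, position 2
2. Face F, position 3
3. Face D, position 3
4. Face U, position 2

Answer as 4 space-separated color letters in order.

Answer: R B Y Y

Derivation:
After move 1 (U'): U=WWWW F=OOGG R=GGRR B=RRBB L=BBOO
After move 2 (U'): U=WWWW F=BBGG R=OORR B=GGBB L=RROO
After move 3 (F): F=GBGB U=WWOR R=WOWR D=ROYY L=RYOY
After move 4 (F): F=GGBB U=WWYY R=OORR D=WWYY L=RROO
Query 1: R[2] = R
Query 2: F[3] = B
Query 3: D[3] = Y
Query 4: U[2] = Y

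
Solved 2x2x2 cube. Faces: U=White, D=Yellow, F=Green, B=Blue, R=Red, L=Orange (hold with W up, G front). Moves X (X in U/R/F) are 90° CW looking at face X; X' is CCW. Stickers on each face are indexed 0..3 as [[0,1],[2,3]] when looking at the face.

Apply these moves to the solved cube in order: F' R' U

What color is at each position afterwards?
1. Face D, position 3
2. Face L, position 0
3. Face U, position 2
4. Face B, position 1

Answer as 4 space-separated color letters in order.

After move 1 (F'): F=GGGG U=WWRR R=YRYR D=OOYY L=OWOW
After move 2 (R'): R=RRYY U=WBRB F=GWGR D=OGYG B=YBOB
After move 3 (U): U=RWBB F=RRGR R=YBYY B=OWOB L=GWOW
Query 1: D[3] = G
Query 2: L[0] = G
Query 3: U[2] = B
Query 4: B[1] = W

Answer: G G B W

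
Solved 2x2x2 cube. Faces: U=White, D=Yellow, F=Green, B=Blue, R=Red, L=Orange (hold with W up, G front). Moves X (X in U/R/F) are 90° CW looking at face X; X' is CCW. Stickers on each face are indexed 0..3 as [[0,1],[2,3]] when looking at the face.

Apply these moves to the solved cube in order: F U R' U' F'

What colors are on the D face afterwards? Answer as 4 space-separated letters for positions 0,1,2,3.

After move 1 (F): F=GGGG U=WWOO R=WRWR D=RRYY L=OYOY
After move 2 (U): U=OWOW F=WRGG R=BBWR B=OYBB L=GGOY
After move 3 (R'): R=BRBW U=OBOO F=WWGW D=RRYG B=YYRB
After move 4 (U'): U=BOOO F=GGGW R=WWBW B=BRRB L=YYOY
After move 5 (F'): F=GWGG U=BOWB R=RWRW D=YYYG L=YOOO
Query: D face = YYYG

Answer: Y Y Y G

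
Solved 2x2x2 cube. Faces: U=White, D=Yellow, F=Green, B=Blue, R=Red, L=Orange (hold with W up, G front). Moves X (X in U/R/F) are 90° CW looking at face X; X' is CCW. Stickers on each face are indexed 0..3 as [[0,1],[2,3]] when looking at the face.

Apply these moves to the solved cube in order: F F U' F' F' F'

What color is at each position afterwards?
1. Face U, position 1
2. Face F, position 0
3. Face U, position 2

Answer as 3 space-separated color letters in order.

Answer: Y G R

Derivation:
After move 1 (F): F=GGGG U=WWOO R=WRWR D=RRYY L=OYOY
After move 2 (F): F=GGGG U=WWYY R=OROR D=WWYY L=OROR
After move 3 (U'): U=WYWY F=ORGG R=GGOR B=ORBB L=BBOR
After move 4 (F'): F=RGOG U=WYGO R=WGWR D=BRYY L=BYOW
After move 5 (F'): F=GGRO U=WYWW R=RGBR D=YWYY L=BOOG
After move 6 (F'): F=GOGR U=WYRB R=WGYR D=OGYY L=BWOW
Query 1: U[1] = Y
Query 2: F[0] = G
Query 3: U[2] = R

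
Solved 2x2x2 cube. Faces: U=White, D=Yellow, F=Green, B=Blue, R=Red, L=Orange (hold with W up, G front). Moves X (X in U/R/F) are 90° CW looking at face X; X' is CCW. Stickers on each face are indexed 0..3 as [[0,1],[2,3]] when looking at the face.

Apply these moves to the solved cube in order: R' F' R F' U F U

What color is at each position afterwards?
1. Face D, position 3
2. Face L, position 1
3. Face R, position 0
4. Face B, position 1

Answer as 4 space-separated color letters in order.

Answer: Y Y O B

Derivation:
After move 1 (R'): R=RRRR U=WBWB F=GWGW D=YGYG B=YBYB
After move 2 (F'): F=WWGG U=WBRR R=GRYR D=OOYG L=OBOW
After move 3 (R): R=YGRR U=WWRG F=WOGG D=OYYY B=RBBB
After move 4 (F'): F=OGWG U=WWYR R=YGOR D=BWYY L=OGOR
After move 5 (U): U=YWRW F=YGWG R=RBOR B=OGBB L=OGOR
After move 6 (F): F=WYGG U=YWRG R=RBWR D=ORYY L=OBOW
After move 7 (U): U=RYGW F=RBGG R=OGWR B=OBBB L=WYOW
Query 1: D[3] = Y
Query 2: L[1] = Y
Query 3: R[0] = O
Query 4: B[1] = B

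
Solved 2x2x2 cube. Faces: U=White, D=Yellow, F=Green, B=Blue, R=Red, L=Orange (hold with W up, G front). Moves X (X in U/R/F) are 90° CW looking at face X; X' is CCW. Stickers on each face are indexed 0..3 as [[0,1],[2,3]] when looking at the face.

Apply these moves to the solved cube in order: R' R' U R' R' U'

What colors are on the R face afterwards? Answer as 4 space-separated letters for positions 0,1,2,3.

After move 1 (R'): R=RRRR U=WBWB F=GWGW D=YGYG B=YBYB
After move 2 (R'): R=RRRR U=WYWY F=GBGB D=YWYW B=GBGB
After move 3 (U): U=WWYY F=RRGB R=GBRR B=OOGB L=GBOO
After move 4 (R'): R=BRGR U=WGYO F=RWGY D=YRYB B=WOWB
After move 5 (R'): R=RRBG U=WWYW F=RGGO D=YWYY B=BORB
After move 6 (U'): U=WWWY F=GBGO R=RGBG B=RRRB L=BOOO
Query: R face = RGBG

Answer: R G B G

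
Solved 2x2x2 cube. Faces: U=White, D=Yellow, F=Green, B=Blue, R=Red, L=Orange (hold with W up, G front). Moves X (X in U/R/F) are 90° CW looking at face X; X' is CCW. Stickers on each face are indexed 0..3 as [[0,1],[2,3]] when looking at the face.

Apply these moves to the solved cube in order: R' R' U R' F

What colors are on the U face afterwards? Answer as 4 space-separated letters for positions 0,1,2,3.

After move 1 (R'): R=RRRR U=WBWB F=GWGW D=YGYG B=YBYB
After move 2 (R'): R=RRRR U=WYWY F=GBGB D=YWYW B=GBGB
After move 3 (U): U=WWYY F=RRGB R=GBRR B=OOGB L=GBOO
After move 4 (R'): R=BRGR U=WGYO F=RWGY D=YRYB B=WOWB
After move 5 (F): F=GRYW U=WGOB R=YROR D=GBYB L=GYOR
Query: U face = WGOB

Answer: W G O B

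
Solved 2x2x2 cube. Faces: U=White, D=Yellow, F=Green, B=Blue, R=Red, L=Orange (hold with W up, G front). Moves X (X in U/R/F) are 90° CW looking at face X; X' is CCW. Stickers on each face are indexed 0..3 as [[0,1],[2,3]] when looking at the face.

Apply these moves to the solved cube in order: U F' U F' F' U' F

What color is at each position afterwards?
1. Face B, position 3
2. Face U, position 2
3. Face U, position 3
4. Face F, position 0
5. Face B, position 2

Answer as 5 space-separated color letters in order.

After move 1 (U): U=WWWW F=RRGG R=BBRR B=OOBB L=GGOO
After move 2 (F'): F=RGRG U=WWBR R=YBYR D=GOYY L=GWOW
After move 3 (U): U=BWRW F=YBRG R=OOYR B=GWBB L=RGOW
After move 4 (F'): F=BGYR U=BWOY R=OOGR D=GWYY L=RWOR
After move 5 (F'): F=GRBY U=BWOG R=WOGR D=WRYY L=RYOO
After move 6 (U'): U=WGBO F=RYBY R=GRGR B=WOBB L=GWOO
After move 7 (F): F=BRYY U=WGOW R=BROR D=GGYY L=GWOR
Query 1: B[3] = B
Query 2: U[2] = O
Query 3: U[3] = W
Query 4: F[0] = B
Query 5: B[2] = B

Answer: B O W B B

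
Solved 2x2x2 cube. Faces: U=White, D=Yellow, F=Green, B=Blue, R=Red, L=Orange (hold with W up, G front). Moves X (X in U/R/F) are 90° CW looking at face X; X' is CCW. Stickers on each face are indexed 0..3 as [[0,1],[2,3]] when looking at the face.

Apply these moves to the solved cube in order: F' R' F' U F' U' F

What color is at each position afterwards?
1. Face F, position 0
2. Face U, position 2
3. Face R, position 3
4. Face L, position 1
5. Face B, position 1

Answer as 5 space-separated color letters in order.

After move 1 (F'): F=GGGG U=WWRR R=YRYR D=OOYY L=OWOW
After move 2 (R'): R=RRYY U=WBRB F=GWGR D=OGYG B=YBOB
After move 3 (F'): F=WRGG U=WBRY R=GROY D=WWYG L=OBOR
After move 4 (U): U=RWYB F=GRGG R=YBOY B=OBOB L=WROR
After move 5 (F'): F=RGGG U=RWYO R=WBWY D=RRYG L=WBOY
After move 6 (U'): U=WORY F=WBGG R=RGWY B=WBOB L=OBOY
After move 7 (F): F=GWGB U=WOYB R=RGYY D=WRYG L=OROR
Query 1: F[0] = G
Query 2: U[2] = Y
Query 3: R[3] = Y
Query 4: L[1] = R
Query 5: B[1] = B

Answer: G Y Y R B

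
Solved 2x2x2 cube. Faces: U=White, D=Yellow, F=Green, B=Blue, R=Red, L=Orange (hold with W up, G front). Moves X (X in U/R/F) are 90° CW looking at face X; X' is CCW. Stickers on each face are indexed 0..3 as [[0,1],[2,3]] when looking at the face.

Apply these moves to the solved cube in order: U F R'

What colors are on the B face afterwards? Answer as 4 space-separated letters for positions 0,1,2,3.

Answer: Y O B B

Derivation:
After move 1 (U): U=WWWW F=RRGG R=BBRR B=OOBB L=GGOO
After move 2 (F): F=GRGR U=WWOG R=WBWR D=RBYY L=GYOY
After move 3 (R'): R=BRWW U=WBOO F=GWGG D=RRYR B=YOBB
Query: B face = YOBB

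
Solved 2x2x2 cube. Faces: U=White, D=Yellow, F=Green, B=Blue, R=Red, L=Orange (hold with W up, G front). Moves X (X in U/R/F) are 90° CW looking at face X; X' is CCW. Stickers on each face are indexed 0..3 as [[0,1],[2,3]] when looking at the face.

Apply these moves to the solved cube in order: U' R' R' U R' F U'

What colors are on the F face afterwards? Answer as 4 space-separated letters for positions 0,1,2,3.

After move 1 (U'): U=WWWW F=OOGG R=GGRR B=RRBB L=BBOO
After move 2 (R'): R=GRGR U=WBWR F=OWGW D=YOYG B=YRYB
After move 3 (R'): R=RRGG U=WYWY F=OBGR D=YWYW B=GROB
After move 4 (U): U=WWYY F=RRGR R=GRGG B=BBOB L=OBOO
After move 5 (R'): R=RGGG U=WOYB F=RWGY D=YRYR B=WBWB
After move 6 (F): F=GRYW U=WOOB R=YGBG D=GRYR L=OYOR
After move 7 (U'): U=OBWO F=OYYW R=GRBG B=YGWB L=WBOR
Query: F face = OYYW

Answer: O Y Y W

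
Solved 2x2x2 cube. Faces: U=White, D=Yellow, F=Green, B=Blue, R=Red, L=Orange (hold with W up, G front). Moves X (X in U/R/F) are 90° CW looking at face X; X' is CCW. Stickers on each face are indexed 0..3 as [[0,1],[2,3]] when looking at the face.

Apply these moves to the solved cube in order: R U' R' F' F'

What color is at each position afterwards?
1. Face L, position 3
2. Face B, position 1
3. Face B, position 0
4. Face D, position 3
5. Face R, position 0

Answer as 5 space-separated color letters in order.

After move 1 (R): R=RRRR U=WGWG F=GYGY D=YBYB B=WBWB
After move 2 (U'): U=GGWW F=OOGY R=GYRR B=RRWB L=WBOO
After move 3 (R'): R=YRGR U=GWWR F=OGGW D=YOYY B=BRBB
After move 4 (F'): F=GWOG U=GWYG R=ORYR D=BOYY L=WROW
After move 5 (F'): F=WGGO U=GWOY R=ORBR D=RWYY L=WGOY
Query 1: L[3] = Y
Query 2: B[1] = R
Query 3: B[0] = B
Query 4: D[3] = Y
Query 5: R[0] = O

Answer: Y R B Y O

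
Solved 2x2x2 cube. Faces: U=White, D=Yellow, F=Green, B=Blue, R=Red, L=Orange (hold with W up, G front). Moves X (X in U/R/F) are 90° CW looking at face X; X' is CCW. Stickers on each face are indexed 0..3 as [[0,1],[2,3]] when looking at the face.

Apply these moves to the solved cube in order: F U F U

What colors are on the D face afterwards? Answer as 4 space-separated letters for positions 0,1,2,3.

Answer: W B Y Y

Derivation:
After move 1 (F): F=GGGG U=WWOO R=WRWR D=RRYY L=OYOY
After move 2 (U): U=OWOW F=WRGG R=BBWR B=OYBB L=GGOY
After move 3 (F): F=GWGR U=OWYG R=OBWR D=WBYY L=GROR
After move 4 (U): U=YOGW F=OBGR R=OYWR B=GRBB L=GWOR
Query: D face = WBYY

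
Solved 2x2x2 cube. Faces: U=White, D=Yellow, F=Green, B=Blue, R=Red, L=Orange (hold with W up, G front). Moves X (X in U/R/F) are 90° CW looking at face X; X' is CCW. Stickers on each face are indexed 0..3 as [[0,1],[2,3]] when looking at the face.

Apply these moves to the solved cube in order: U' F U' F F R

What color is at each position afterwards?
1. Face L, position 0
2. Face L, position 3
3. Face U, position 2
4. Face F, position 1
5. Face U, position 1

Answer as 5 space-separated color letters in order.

After move 1 (U'): U=WWWW F=OOGG R=GGRR B=RRBB L=BBOO
After move 2 (F): F=GOGO U=WWOB R=WGWR D=RGYY L=BYOY
After move 3 (U'): U=WBWO F=BYGO R=GOWR B=WGBB L=RROY
After move 4 (F): F=GBOY U=WBYR R=WOOR D=WGYY L=RROG
After move 5 (F): F=OGYB U=WBGR R=YORR D=OWYY L=RWOG
After move 6 (R): R=RYRO U=WGGB F=OWYY D=OBYW B=RGBB
Query 1: L[0] = R
Query 2: L[3] = G
Query 3: U[2] = G
Query 4: F[1] = W
Query 5: U[1] = G

Answer: R G G W G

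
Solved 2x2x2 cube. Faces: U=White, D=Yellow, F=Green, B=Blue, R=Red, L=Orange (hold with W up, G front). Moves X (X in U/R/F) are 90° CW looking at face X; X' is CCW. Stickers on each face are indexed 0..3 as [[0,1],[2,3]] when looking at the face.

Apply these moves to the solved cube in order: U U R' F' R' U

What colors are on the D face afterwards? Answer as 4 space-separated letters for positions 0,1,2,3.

Answer: R W Y G

Derivation:
After move 1 (U): U=WWWW F=RRGG R=BBRR B=OOBB L=GGOO
After move 2 (U): U=WWWW F=BBGG R=OORR B=GGBB L=RROO
After move 3 (R'): R=OROR U=WBWG F=BWGW D=YBYG B=YGYB
After move 4 (F'): F=WWBG U=WBOO R=BRYR D=ROYG L=RGOW
After move 5 (R'): R=RRBY U=WYOY F=WBBO D=RWYG B=GGOB
After move 6 (U): U=OWYY F=RRBO R=GGBY B=RGOB L=WBOW
Query: D face = RWYG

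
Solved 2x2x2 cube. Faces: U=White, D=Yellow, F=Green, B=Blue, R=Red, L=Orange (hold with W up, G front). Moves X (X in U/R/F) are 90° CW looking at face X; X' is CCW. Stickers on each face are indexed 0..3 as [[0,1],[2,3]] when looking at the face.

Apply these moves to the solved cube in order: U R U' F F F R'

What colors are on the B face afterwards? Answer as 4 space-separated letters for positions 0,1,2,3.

After move 1 (U): U=WWWW F=RRGG R=BBRR B=OOBB L=GGOO
After move 2 (R): R=RBRB U=WRWG F=RYGY D=YBYO B=WOWB
After move 3 (U'): U=RGWW F=GGGY R=RYRB B=RBWB L=WOOO
After move 4 (F): F=GGYG U=RGOO R=WYWB D=RRYO L=WYOB
After move 5 (F): F=YGGG U=RGBY R=OYOB D=WWYO L=WROR
After move 6 (F): F=GYGG U=RGRR R=BYYB D=OOYO L=WWOW
After move 7 (R'): R=YBBY U=RWRR F=GGGR D=OYYG B=OBOB
Query: B face = OBOB

Answer: O B O B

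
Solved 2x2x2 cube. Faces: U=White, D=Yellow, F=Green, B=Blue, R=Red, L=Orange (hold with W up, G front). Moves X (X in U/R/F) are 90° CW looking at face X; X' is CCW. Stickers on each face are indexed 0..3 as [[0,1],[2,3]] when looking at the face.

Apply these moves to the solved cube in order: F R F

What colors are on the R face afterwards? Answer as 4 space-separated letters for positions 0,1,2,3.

After move 1 (F): F=GGGG U=WWOO R=WRWR D=RRYY L=OYOY
After move 2 (R): R=WWRR U=WGOG F=GRGY D=RBYB B=OBWB
After move 3 (F): F=GGYR U=WGYY R=OWGR D=RWYB L=OROB
Query: R face = OWGR

Answer: O W G R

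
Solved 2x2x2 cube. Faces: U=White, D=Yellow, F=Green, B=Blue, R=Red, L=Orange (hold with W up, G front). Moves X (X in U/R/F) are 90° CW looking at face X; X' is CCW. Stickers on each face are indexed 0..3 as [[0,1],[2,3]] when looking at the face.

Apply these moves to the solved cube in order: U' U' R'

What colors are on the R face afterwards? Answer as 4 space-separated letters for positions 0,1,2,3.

Answer: O R O R

Derivation:
After move 1 (U'): U=WWWW F=OOGG R=GGRR B=RRBB L=BBOO
After move 2 (U'): U=WWWW F=BBGG R=OORR B=GGBB L=RROO
After move 3 (R'): R=OROR U=WBWG F=BWGW D=YBYG B=YGYB
Query: R face = OROR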